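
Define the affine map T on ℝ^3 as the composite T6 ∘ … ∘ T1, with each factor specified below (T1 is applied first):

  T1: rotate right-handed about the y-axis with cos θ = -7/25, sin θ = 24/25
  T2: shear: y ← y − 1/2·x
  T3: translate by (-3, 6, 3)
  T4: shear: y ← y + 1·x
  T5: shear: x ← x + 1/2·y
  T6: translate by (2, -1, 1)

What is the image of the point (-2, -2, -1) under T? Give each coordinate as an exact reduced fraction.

T1 rotate right-handed about the y-axis with cos θ = -7/25, sin θ = 24/25: (-2, -2, -1) → (-2/5, -2, 11/5)
T2 shear: y ← y − 1/2·x: (-2/5, -2, 11/5) → (-2/5, -9/5, 11/5)
T3 translate by (-3, 6, 3): (-2/5, -9/5, 11/5) → (-17/5, 21/5, 26/5)
T4 shear: y ← y + 1·x: (-17/5, 21/5, 26/5) → (-17/5, 4/5, 26/5)
T5 shear: x ← x + 1/2·y: (-17/5, 4/5, 26/5) → (-3, 4/5, 26/5)
T6 translate by (2, -1, 1): (-3, 4/5, 26/5) → (-1, -1/5, 31/5)

T(p) = (-1, -1/5, 31/5)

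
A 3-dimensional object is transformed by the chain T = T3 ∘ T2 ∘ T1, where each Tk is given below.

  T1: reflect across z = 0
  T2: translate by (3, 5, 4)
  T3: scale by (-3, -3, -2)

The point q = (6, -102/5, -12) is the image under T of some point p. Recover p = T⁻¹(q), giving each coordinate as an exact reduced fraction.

T1 = [1 0 0 0; 0 1 0 0; 0 0 -1 0; 0 0 0 1]
T2·T1 = [1 0 0 3; 0 1 0 5; 0 0 -1 4; 0 0 0 1]
T3·…·T1 = [-3 0 0 -9; 0 -3 0 -15; 0 0 2 -8; 0 0 0 1]
det M = 18; M⁻¹ = [-1/3 0 0 -3; 0 -1/3 0 -5; 0 0 1/2 4; 0 0 0 1]
M⁻¹ · (6, -102/5, -12)ᵀ = (-5, 9/5, -2)ᵀ

p = (-5, 9/5, -2)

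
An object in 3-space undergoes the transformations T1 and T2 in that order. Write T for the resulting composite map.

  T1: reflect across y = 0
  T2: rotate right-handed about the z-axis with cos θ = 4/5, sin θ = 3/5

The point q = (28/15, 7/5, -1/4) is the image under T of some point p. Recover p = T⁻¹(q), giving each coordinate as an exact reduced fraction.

p = (7/3, 0, -1/4)

T1 = [1 0 0 0; 0 -1 0 0; 0 0 1 0; 0 0 0 1]
T2·T1 = [4/5 3/5 0 0; 3/5 -4/5 0 0; 0 0 1 0; 0 0 0 1]
det M = -1; M⁻¹ = [4/5 3/5 0 0; 3/5 -4/5 0 0; 0 0 1 0; 0 0 0 1]
M⁻¹ · (28/15, 7/5, -1/4)ᵀ = (7/3, 0, -1/4)ᵀ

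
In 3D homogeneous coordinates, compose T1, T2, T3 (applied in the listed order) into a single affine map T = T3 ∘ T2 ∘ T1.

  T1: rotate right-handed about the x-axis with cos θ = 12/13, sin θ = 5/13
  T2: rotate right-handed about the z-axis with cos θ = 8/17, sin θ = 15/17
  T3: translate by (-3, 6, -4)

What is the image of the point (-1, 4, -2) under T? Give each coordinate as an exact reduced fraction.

T1 rotate right-handed about the x-axis with cos θ = 12/13, sin θ = 5/13: (-1, 4, -2) → (-1, 58/13, -4/13)
T2 rotate right-handed about the z-axis with cos θ = 8/17, sin θ = 15/17: (-1, 58/13, -4/13) → (-974/221, 269/221, -4/13)
T3 translate by (-3, 6, -4): (-974/221, 269/221, -4/13) → (-1637/221, 1595/221, -56/13)

T(p) = (-1637/221, 1595/221, -56/13)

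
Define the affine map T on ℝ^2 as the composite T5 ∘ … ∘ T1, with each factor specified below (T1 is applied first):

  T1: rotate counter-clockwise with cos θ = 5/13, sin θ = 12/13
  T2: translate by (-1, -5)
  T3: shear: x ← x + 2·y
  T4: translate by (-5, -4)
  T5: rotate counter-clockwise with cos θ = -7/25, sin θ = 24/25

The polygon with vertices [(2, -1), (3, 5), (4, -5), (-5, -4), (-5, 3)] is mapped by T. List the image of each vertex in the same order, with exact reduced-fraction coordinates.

T1 rotate counter-clockwise with cos θ = 5/13, sin θ = 12/13: (2, -1) → (22/13, 19/13); (3, 5) → (-45/13, 61/13); (4, -5) → (80/13, 23/13); (-5, -4) → (23/13, -80/13); (-5, 3) → (-61/13, -45/13)
T2 translate by (-1, -5): (22/13, 19/13) → (9/13, -46/13); (-45/13, 61/13) → (-58/13, -4/13); (80/13, 23/13) → (67/13, -42/13); (23/13, -80/13) → (10/13, -145/13); (-61/13, -45/13) → (-74/13, -110/13)
T3 shear: x ← x + 2·y: (9/13, -46/13) → (-83/13, -46/13); (-58/13, -4/13) → (-66/13, -4/13); (67/13, -42/13) → (-17/13, -42/13); (10/13, -145/13) → (-280/13, -145/13); (-74/13, -110/13) → (-294/13, -110/13)
T4 translate by (-5, -4): (-83/13, -46/13) → (-148/13, -98/13); (-66/13, -4/13) → (-131/13, -56/13); (-17/13, -42/13) → (-82/13, -94/13); (-280/13, -145/13) → (-345/13, -197/13); (-294/13, -110/13) → (-359/13, -162/13)
T5 rotate counter-clockwise with cos θ = -7/25, sin θ = 24/25: (-148/13, -98/13) → (3388/325, -2866/325); (-131/13, -56/13) → (2261/325, -2752/325); (-82/13, -94/13) → (566/65, -262/65); (-345/13, -197/13) → (7143/325, -6901/325); (-359/13, -162/13) → (6401/325, -7482/325)

image vertices: (3388/325, -2866/325), (2261/325, -2752/325), (566/65, -262/65), (7143/325, -6901/325), (6401/325, -7482/325)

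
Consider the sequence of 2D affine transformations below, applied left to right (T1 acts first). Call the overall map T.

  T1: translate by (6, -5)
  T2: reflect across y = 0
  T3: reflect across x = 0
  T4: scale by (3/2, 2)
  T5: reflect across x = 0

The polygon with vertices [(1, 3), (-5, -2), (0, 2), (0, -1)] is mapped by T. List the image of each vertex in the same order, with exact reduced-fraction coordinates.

T1 translate by (6, -5): (1, 3) → (7, -2); (-5, -2) → (1, -7); (0, 2) → (6, -3); (0, -1) → (6, -6)
T2 reflect across y = 0: (7, -2) → (7, 2); (1, -7) → (1, 7); (6, -3) → (6, 3); (6, -6) → (6, 6)
T3 reflect across x = 0: (7, 2) → (-7, 2); (1, 7) → (-1, 7); (6, 3) → (-6, 3); (6, 6) → (-6, 6)
T4 scale by (3/2, 2): (-7, 2) → (-21/2, 4); (-1, 7) → (-3/2, 14); (-6, 3) → (-9, 6); (-6, 6) → (-9, 12)
T5 reflect across x = 0: (-21/2, 4) → (21/2, 4); (-3/2, 14) → (3/2, 14); (-9, 6) → (9, 6); (-9, 12) → (9, 12)

image vertices: (21/2, 4), (3/2, 14), (9, 6), (9, 12)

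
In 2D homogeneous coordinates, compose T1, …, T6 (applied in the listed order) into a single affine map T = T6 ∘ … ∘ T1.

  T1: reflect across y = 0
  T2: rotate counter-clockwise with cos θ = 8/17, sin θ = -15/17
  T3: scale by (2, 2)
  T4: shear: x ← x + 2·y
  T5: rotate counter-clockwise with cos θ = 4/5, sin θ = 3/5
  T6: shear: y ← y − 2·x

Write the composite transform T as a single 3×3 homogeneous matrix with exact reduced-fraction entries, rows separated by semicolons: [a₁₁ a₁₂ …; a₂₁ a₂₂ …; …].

T1 = [1 0 0; 0 -1 0; 0 0 1]
T2·T1 = [8/17 -15/17 0; -15/17 -8/17 0; 0 0 1]
T3·…·T1 = [16/17 -30/17 0; -30/17 -16/17 0; 0 0 1]
T4·…·T1 = [-44/17 -62/17 0; -30/17 -16/17 0; 0 0 1]
T5·…·T1 = [-86/85 -40/17 0; -252/85 -50/17 0; 0 0 1]
T6·…·T1 = [-86/85 -40/17 0; -16/17 30/17 0; 0 0 1]

T = [-86/85 -40/17 0; -16/17 30/17 0; 0 0 1]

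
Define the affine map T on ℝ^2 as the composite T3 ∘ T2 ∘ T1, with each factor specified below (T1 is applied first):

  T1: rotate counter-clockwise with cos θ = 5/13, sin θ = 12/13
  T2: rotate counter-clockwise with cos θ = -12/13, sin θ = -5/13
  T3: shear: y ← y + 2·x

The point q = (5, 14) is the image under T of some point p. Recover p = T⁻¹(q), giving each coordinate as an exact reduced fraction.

T1 = [5/13 -12/13 0; 12/13 5/13 0; 0 0 1]
T2·T1 = [0 1 0; -1 0 0; 0 0 1]
T3·…·T1 = [0 1 0; -1 2 0; 0 0 1]
det M = 1; M⁻¹ = [2 -1 0; 1 0 0; 0 0 1]
M⁻¹ · (5, 14)ᵀ = (-4, 5)ᵀ

p = (-4, 5)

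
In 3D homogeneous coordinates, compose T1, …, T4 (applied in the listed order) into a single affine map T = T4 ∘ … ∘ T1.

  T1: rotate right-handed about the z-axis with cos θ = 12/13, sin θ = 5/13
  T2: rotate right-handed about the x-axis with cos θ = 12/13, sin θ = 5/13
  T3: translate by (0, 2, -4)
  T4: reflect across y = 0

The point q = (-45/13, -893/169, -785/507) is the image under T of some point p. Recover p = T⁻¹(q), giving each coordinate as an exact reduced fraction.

p = (-5/3, 5, 1)

T1 = [12/13 -5/13 0 0; 5/13 12/13 0 0; 0 0 1 0; 0 0 0 1]
T2·T1 = [12/13 -5/13 0 0; 60/169 144/169 -5/13 0; 25/169 60/169 12/13 0; 0 0 0 1]
T3·…·T1 = [12/13 -5/13 0 0; 60/169 144/169 -5/13 2; 25/169 60/169 12/13 -4; 0 0 0 1]
T4·…·T1 = [12/13 -5/13 0 0; -60/169 -144/169 5/13 -2; 25/169 60/169 12/13 -4; 0 0 0 1]
det M = -1; M⁻¹ = [12/13 -60/169 25/169 -20/169; -5/13 -144/169 60/169 -48/169; 0 5/13 12/13 58/13; 0 0 0 1]
M⁻¹ · (-45/13, -893/169, -785/507)ᵀ = (-5/3, 5, 1)ᵀ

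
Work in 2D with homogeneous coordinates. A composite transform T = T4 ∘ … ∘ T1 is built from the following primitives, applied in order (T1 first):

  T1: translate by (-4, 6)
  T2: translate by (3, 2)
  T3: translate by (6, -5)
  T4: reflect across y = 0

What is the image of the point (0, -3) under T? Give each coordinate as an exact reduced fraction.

T(p) = (5, 0)

T1 translate by (-4, 6): (0, -3) → (-4, 3)
T2 translate by (3, 2): (-4, 3) → (-1, 5)
T3 translate by (6, -5): (-1, 5) → (5, 0)
T4 reflect across y = 0: (5, 0) → (5, 0)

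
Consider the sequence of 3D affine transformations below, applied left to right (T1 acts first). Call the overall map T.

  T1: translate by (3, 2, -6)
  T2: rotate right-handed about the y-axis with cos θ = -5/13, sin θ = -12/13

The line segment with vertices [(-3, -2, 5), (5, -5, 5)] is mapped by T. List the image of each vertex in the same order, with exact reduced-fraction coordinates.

T1 translate by (3, 2, -6): (-3, -2, 5) → (0, 0, -1); (5, -5, 5) → (8, -3, -1)
T2 rotate right-handed about the y-axis with cos θ = -5/13, sin θ = -12/13: (0, 0, -1) → (12/13, 0, 5/13); (8, -3, -1) → (-28/13, -3, 101/13)

image vertices: (12/13, 0, 5/13), (-28/13, -3, 101/13)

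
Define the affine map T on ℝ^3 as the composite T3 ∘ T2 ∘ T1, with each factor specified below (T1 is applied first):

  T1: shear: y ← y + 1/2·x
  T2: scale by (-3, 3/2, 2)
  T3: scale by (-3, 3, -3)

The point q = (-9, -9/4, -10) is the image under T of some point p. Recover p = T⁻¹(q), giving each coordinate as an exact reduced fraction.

p = (-1, 0, 5/3)

T1 = [1 0 0 0; 1/2 1 0 0; 0 0 1 0; 0 0 0 1]
T2·T1 = [-3 0 0 0; 3/4 3/2 0 0; 0 0 2 0; 0 0 0 1]
T3·…·T1 = [9 0 0 0; 9/4 9/2 0 0; 0 0 -6 0; 0 0 0 1]
det M = -243; M⁻¹ = [1/9 0 0 0; -1/18 2/9 0 0; 0 0 -1/6 0; 0 0 0 1]
M⁻¹ · (-9, -9/4, -10)ᵀ = (-1, 0, 5/3)ᵀ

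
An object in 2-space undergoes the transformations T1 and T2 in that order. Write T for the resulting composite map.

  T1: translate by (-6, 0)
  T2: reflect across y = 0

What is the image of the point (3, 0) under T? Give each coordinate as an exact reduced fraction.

T(p) = (-3, 0)

T1 translate by (-6, 0): (3, 0) → (-3, 0)
T2 reflect across y = 0: (-3, 0) → (-3, 0)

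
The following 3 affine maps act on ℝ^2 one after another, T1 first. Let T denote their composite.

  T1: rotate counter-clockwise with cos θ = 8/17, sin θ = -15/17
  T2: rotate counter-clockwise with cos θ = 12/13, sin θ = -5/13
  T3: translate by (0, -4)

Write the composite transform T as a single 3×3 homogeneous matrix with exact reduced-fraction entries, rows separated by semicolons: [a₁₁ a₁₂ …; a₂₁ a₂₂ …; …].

T = [21/221 220/221 0; -220/221 21/221 -4; 0 0 1]

T1 = [8/17 15/17 0; -15/17 8/17 0; 0 0 1]
T2·T1 = [21/221 220/221 0; -220/221 21/221 0; 0 0 1]
T3·…·T1 = [21/221 220/221 0; -220/221 21/221 -4; 0 0 1]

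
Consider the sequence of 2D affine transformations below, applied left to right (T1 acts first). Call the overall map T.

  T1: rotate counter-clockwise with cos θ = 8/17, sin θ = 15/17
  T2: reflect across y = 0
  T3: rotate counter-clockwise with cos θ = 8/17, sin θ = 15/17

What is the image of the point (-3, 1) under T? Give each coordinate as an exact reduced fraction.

T1 rotate counter-clockwise with cos θ = 8/17, sin θ = 15/17: (-3, 1) → (-39/17, -37/17)
T2 reflect across y = 0: (-39/17, -37/17) → (-39/17, 37/17)
T3 rotate counter-clockwise with cos θ = 8/17, sin θ = 15/17: (-39/17, 37/17) → (-3, -1)

T(p) = (-3, -1)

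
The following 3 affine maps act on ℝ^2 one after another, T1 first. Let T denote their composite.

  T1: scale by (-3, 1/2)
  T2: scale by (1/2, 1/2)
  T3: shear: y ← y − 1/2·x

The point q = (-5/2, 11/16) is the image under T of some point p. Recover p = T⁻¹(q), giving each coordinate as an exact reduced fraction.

T1 = [-3 0 0; 0 1/2 0; 0 0 1]
T2·T1 = [-3/2 0 0; 0 1/4 0; 0 0 1]
T3·…·T1 = [-3/2 0 0; 3/4 1/4 0; 0 0 1]
det M = -3/8; M⁻¹ = [-2/3 0 0; 2 4 0; 0 0 1]
M⁻¹ · (-5/2, 11/16)ᵀ = (5/3, -9/4)ᵀ

p = (5/3, -9/4)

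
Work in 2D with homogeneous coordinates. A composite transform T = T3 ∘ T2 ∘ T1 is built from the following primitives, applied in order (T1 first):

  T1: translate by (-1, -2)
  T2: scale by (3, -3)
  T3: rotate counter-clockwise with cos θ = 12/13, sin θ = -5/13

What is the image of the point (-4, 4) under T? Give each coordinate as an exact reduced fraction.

T1 translate by (-1, -2): (-4, 4) → (-5, 2)
T2 scale by (3, -3): (-5, 2) → (-15, -6)
T3 rotate counter-clockwise with cos θ = 12/13, sin θ = -5/13: (-15, -6) → (-210/13, 3/13)

T(p) = (-210/13, 3/13)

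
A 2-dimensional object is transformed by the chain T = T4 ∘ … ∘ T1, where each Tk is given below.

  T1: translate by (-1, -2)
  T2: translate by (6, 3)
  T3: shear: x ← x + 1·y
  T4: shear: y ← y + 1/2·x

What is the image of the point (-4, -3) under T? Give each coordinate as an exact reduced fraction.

T1 translate by (-1, -2): (-4, -3) → (-5, -5)
T2 translate by (6, 3): (-5, -5) → (1, -2)
T3 shear: x ← x + 1·y: (1, -2) → (-1, -2)
T4 shear: y ← y + 1/2·x: (-1, -2) → (-1, -5/2)

T(p) = (-1, -5/2)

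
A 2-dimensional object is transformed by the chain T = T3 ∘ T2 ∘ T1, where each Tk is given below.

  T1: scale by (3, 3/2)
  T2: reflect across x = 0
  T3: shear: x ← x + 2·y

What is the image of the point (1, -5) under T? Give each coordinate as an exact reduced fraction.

T1 scale by (3, 3/2): (1, -5) → (3, -15/2)
T2 reflect across x = 0: (3, -15/2) → (-3, -15/2)
T3 shear: x ← x + 2·y: (-3, -15/2) → (-18, -15/2)

T(p) = (-18, -15/2)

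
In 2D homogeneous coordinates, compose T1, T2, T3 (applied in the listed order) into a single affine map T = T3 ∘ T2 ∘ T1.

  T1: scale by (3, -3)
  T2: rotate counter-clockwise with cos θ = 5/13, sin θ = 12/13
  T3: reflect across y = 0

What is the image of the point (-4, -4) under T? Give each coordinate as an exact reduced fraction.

T1 scale by (3, -3): (-4, -4) → (-12, 12)
T2 rotate counter-clockwise with cos θ = 5/13, sin θ = 12/13: (-12, 12) → (-204/13, -84/13)
T3 reflect across y = 0: (-204/13, -84/13) → (-204/13, 84/13)

T(p) = (-204/13, 84/13)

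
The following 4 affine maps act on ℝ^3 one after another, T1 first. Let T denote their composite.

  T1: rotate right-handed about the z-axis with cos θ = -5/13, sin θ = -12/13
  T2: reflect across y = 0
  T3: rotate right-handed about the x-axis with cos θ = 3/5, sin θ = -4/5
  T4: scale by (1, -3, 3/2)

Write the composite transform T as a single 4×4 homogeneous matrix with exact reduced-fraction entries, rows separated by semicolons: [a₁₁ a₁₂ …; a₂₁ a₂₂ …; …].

T = [-5/13 12/13 0 0; -108/65 -9/13 -12/5 0; -72/65 -6/13 9/10 0; 0 0 0 1]

T1 = [-5/13 12/13 0 0; -12/13 -5/13 0 0; 0 0 1 0; 0 0 0 1]
T2·T1 = [-5/13 12/13 0 0; 12/13 5/13 0 0; 0 0 1 0; 0 0 0 1]
T3·…·T1 = [-5/13 12/13 0 0; 36/65 3/13 4/5 0; -48/65 -4/13 3/5 0; 0 0 0 1]
T4·…·T1 = [-5/13 12/13 0 0; -108/65 -9/13 -12/5 0; -72/65 -6/13 9/10 0; 0 0 0 1]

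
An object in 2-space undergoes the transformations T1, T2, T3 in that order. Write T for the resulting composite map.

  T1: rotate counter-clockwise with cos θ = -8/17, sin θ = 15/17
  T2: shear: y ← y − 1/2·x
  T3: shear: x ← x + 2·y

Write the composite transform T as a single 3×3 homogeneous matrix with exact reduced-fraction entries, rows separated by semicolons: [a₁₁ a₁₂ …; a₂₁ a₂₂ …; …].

T1 = [-8/17 -15/17 0; 15/17 -8/17 0; 0 0 1]
T2·T1 = [-8/17 -15/17 0; 19/17 -1/34 0; 0 0 1]
T3·…·T1 = [30/17 -16/17 0; 19/17 -1/34 0; 0 0 1]

T = [30/17 -16/17 0; 19/17 -1/34 0; 0 0 1]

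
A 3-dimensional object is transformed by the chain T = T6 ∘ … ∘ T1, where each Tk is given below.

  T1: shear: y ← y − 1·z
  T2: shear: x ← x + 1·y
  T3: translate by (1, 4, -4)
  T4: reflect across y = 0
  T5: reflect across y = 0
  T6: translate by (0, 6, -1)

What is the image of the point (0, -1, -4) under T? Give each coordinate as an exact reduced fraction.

T(p) = (4, 13, -9)

T1 shear: y ← y − 1·z: (0, -1, -4) → (0, 3, -4)
T2 shear: x ← x + 1·y: (0, 3, -4) → (3, 3, -4)
T3 translate by (1, 4, -4): (3, 3, -4) → (4, 7, -8)
T4 reflect across y = 0: (4, 7, -8) → (4, -7, -8)
T5 reflect across y = 0: (4, -7, -8) → (4, 7, -8)
T6 translate by (0, 6, -1): (4, 7, -8) → (4, 13, -9)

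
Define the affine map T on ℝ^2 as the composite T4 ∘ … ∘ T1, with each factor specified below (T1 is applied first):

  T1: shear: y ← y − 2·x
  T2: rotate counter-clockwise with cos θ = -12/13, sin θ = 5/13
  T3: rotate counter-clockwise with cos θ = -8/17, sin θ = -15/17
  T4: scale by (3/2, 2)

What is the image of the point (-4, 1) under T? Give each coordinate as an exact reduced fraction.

T1 shear: y ← y − 2·x: (-4, 1) → (-4, 9)
T2 rotate counter-clockwise with cos θ = -12/13, sin θ = 5/13: (-4, 9) → (3/13, -128/13)
T3 rotate counter-clockwise with cos θ = -8/17, sin θ = -15/17: (3/13, -128/13) → (-1944/221, 979/221)
T4 scale by (3/2, 2): (-1944/221, 979/221) → (-2916/221, 1958/221)

T(p) = (-2916/221, 1958/221)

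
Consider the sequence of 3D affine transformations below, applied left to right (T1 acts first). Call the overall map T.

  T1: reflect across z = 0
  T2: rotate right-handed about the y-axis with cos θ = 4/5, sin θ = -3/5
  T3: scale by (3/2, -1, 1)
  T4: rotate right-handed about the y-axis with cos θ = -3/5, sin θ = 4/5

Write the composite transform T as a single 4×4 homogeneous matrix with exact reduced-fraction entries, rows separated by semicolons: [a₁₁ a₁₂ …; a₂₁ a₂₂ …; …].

T = [-6/25 0 -59/50 0; 0 -1 0 0; -33/25 0 -6/25 0; 0 0 0 1]

T1 = [1 0 0 0; 0 1 0 0; 0 0 -1 0; 0 0 0 1]
T2·T1 = [4/5 0 3/5 0; 0 1 0 0; 3/5 0 -4/5 0; 0 0 0 1]
T3·…·T1 = [6/5 0 9/10 0; 0 -1 0 0; 3/5 0 -4/5 0; 0 0 0 1]
T4·…·T1 = [-6/25 0 -59/50 0; 0 -1 0 0; -33/25 0 -6/25 0; 0 0 0 1]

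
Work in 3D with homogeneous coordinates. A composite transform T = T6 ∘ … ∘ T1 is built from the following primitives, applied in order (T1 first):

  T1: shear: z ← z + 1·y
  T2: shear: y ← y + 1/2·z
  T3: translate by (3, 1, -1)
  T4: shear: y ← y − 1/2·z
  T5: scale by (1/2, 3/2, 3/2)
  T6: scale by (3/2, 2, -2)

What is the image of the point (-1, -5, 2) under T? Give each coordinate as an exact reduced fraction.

T1 shear: z ← z + 1·y: (-1, -5, 2) → (-1, -5, -3)
T2 shear: y ← y + 1/2·z: (-1, -5, -3) → (-1, -13/2, -3)
T3 translate by (3, 1, -1): (-1, -13/2, -3) → (2, -11/2, -4)
T4 shear: y ← y − 1/2·z: (2, -11/2, -4) → (2, -7/2, -4)
T5 scale by (1/2, 3/2, 3/2): (2, -7/2, -4) → (1, -21/4, -6)
T6 scale by (3/2, 2, -2): (1, -21/4, -6) → (3/2, -21/2, 12)

T(p) = (3/2, -21/2, 12)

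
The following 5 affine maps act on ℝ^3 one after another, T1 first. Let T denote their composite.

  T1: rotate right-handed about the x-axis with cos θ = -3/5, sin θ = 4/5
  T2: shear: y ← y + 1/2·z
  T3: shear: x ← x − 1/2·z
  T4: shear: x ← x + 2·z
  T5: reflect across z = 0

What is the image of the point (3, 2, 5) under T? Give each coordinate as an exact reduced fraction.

T(p) = (9/10, -59/10, 7/5)

T1 rotate right-handed about the x-axis with cos θ = -3/5, sin θ = 4/5: (3, 2, 5) → (3, -26/5, -7/5)
T2 shear: y ← y + 1/2·z: (3, -26/5, -7/5) → (3, -59/10, -7/5)
T3 shear: x ← x − 1/2·z: (3, -59/10, -7/5) → (37/10, -59/10, -7/5)
T4 shear: x ← x + 2·z: (37/10, -59/10, -7/5) → (9/10, -59/10, -7/5)
T5 reflect across z = 0: (9/10, -59/10, -7/5) → (9/10, -59/10, 7/5)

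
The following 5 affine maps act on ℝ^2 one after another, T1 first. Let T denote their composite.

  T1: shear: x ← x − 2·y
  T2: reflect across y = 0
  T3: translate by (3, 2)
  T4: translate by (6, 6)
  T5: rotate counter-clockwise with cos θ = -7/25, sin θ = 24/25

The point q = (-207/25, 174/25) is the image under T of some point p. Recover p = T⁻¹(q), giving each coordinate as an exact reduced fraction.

p = (4, 2)

T1 = [1 -2 0; 0 1 0; 0 0 1]
T2·T1 = [1 -2 0; 0 -1 0; 0 0 1]
T3·…·T1 = [1 -2 3; 0 -1 2; 0 0 1]
T4·…·T1 = [1 -2 9; 0 -1 8; 0 0 1]
T5·…·T1 = [-7/25 38/25 -51/5; 24/25 -41/25 32/5; 0 0 1]
det M = -1; M⁻¹ = [41/25 38/25 7; 24/25 7/25 8; 0 0 1]
M⁻¹ · (-207/25, 174/25)ᵀ = (4, 2)ᵀ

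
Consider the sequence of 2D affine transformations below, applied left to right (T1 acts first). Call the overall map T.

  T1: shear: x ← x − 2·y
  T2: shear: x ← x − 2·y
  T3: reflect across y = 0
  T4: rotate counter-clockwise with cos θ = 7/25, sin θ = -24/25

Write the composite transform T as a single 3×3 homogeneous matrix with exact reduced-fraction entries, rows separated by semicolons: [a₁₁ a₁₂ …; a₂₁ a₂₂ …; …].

T = [7/25 -52/25 0; -24/25 89/25 0; 0 0 1]

T1 = [1 -2 0; 0 1 0; 0 0 1]
T2·T1 = [1 -4 0; 0 1 0; 0 0 1]
T3·…·T1 = [1 -4 0; 0 -1 0; 0 0 1]
T4·…·T1 = [7/25 -52/25 0; -24/25 89/25 0; 0 0 1]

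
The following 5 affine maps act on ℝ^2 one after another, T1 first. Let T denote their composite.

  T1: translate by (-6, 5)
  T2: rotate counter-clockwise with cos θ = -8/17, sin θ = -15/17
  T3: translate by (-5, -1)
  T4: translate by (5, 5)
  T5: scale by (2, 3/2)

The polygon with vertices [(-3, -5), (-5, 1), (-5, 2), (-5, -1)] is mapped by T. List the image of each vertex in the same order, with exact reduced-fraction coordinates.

T1 translate by (-6, 5): (-3, -5) → (-9, 0); (-5, 1) → (-11, 6); (-5, 2) → (-11, 7); (-5, -1) → (-11, 4)
T2 rotate counter-clockwise with cos θ = -8/17, sin θ = -15/17: (-9, 0) → (72/17, 135/17); (-11, 6) → (178/17, 117/17); (-11, 7) → (193/17, 109/17); (-11, 4) → (148/17, 133/17)
T3 translate by (-5, -1): (72/17, 135/17) → (-13/17, 118/17); (178/17, 117/17) → (93/17, 100/17); (193/17, 109/17) → (108/17, 92/17); (148/17, 133/17) → (63/17, 116/17)
T4 translate by (5, 5): (-13/17, 118/17) → (72/17, 203/17); (93/17, 100/17) → (178/17, 185/17); (108/17, 92/17) → (193/17, 177/17); (63/17, 116/17) → (148/17, 201/17)
T5 scale by (2, 3/2): (72/17, 203/17) → (144/17, 609/34); (178/17, 185/17) → (356/17, 555/34); (193/17, 177/17) → (386/17, 531/34); (148/17, 201/17) → (296/17, 603/34)

image vertices: (144/17, 609/34), (356/17, 555/34), (386/17, 531/34), (296/17, 603/34)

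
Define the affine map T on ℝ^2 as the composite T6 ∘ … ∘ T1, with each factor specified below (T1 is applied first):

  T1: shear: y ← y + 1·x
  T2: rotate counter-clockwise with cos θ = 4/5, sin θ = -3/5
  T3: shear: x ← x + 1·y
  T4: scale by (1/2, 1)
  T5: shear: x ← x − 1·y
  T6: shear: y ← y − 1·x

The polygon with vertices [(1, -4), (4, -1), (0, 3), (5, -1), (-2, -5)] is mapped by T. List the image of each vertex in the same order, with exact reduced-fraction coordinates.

T1 shear: y ← y + 1·x: (1, -4) → (1, -3); (4, -1) → (4, 3); (0, 3) → (0, 3); (5, -1) → (5, 4); (-2, -5) → (-2, -7)
T2 rotate counter-clockwise with cos θ = 4/5, sin θ = -3/5: (1, -3) → (-1, -3); (4, 3) → (5, 0); (0, 3) → (9/5, 12/5); (5, 4) → (32/5, 1/5); (-2, -7) → (-29/5, -22/5)
T3 shear: x ← x + 1·y: (-1, -3) → (-4, -3); (5, 0) → (5, 0); (9/5, 12/5) → (21/5, 12/5); (32/5, 1/5) → (33/5, 1/5); (-29/5, -22/5) → (-51/5, -22/5)
T4 scale by (1/2, 1): (-4, -3) → (-2, -3); (5, 0) → (5/2, 0); (21/5, 12/5) → (21/10, 12/5); (33/5, 1/5) → (33/10, 1/5); (-51/5, -22/5) → (-51/10, -22/5)
T5 shear: x ← x − 1·y: (-2, -3) → (1, -3); (5/2, 0) → (5/2, 0); (21/10, 12/5) → (-3/10, 12/5); (33/10, 1/5) → (31/10, 1/5); (-51/10, -22/5) → (-7/10, -22/5)
T6 shear: y ← y − 1·x: (1, -3) → (1, -4); (5/2, 0) → (5/2, -5/2); (-3/10, 12/5) → (-3/10, 27/10); (31/10, 1/5) → (31/10, -29/10); (-7/10, -22/5) → (-7/10, -37/10)

image vertices: (1, -4), (5/2, -5/2), (-3/10, 27/10), (31/10, -29/10), (-7/10, -37/10)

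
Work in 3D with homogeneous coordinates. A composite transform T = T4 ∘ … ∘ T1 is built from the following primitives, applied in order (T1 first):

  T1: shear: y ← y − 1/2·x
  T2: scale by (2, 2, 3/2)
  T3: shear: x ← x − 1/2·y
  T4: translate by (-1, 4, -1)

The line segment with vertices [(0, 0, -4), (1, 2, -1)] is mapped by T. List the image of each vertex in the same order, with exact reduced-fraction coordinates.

image vertices: (-1, 4, -7), (-1/2, 7, -5/2)

T1 shear: y ← y − 1/2·x: (0, 0, -4) → (0, 0, -4); (1, 2, -1) → (1, 3/2, -1)
T2 scale by (2, 2, 3/2): (0, 0, -4) → (0, 0, -6); (1, 3/2, -1) → (2, 3, -3/2)
T3 shear: x ← x − 1/2·y: (0, 0, -6) → (0, 0, -6); (2, 3, -3/2) → (1/2, 3, -3/2)
T4 translate by (-1, 4, -1): (0, 0, -6) → (-1, 4, -7); (1/2, 3, -3/2) → (-1/2, 7, -5/2)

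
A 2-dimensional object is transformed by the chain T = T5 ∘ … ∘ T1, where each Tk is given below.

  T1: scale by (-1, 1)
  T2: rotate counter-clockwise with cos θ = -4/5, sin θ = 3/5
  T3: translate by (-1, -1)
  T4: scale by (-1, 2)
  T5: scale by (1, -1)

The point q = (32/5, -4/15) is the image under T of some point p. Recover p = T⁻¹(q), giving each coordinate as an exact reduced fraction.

p = (-5, 7/3)

T1 = [-1 0 0; 0 1 0; 0 0 1]
T2·T1 = [4/5 -3/5 0; -3/5 -4/5 0; 0 0 1]
T3·…·T1 = [4/5 -3/5 -1; -3/5 -4/5 -1; 0 0 1]
T4·…·T1 = [-4/5 3/5 1; -6/5 -8/5 -2; 0 0 1]
T5·…·T1 = [-4/5 3/5 1; 6/5 8/5 2; 0 0 1]
det M = -2; M⁻¹ = [-4/5 3/10 1/5; 3/5 2/5 -7/5; 0 0 1]
M⁻¹ · (32/5, -4/15)ᵀ = (-5, 7/3)ᵀ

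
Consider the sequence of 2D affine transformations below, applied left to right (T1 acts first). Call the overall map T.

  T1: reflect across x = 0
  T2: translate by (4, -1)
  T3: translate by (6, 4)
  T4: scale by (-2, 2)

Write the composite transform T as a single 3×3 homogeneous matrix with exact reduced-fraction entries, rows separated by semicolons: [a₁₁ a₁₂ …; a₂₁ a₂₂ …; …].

T1 = [-1 0 0; 0 1 0; 0 0 1]
T2·T1 = [-1 0 4; 0 1 -1; 0 0 1]
T3·…·T1 = [-1 0 10; 0 1 3; 0 0 1]
T4·…·T1 = [2 0 -20; 0 2 6; 0 0 1]

T = [2 0 -20; 0 2 6; 0 0 1]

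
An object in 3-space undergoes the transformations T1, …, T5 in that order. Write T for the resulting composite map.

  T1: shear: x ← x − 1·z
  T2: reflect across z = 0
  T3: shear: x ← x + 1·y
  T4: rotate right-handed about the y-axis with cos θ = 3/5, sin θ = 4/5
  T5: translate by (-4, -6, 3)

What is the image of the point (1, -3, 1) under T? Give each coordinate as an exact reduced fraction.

T1 shear: x ← x − 1·z: (1, -3, 1) → (0, -3, 1)
T2 reflect across z = 0: (0, -3, 1) → (0, -3, -1)
T3 shear: x ← x + 1·y: (0, -3, -1) → (-3, -3, -1)
T4 rotate right-handed about the y-axis with cos θ = 3/5, sin θ = 4/5: (-3, -3, -1) → (-13/5, -3, 9/5)
T5 translate by (-4, -6, 3): (-13/5, -3, 9/5) → (-33/5, -9, 24/5)

T(p) = (-33/5, -9, 24/5)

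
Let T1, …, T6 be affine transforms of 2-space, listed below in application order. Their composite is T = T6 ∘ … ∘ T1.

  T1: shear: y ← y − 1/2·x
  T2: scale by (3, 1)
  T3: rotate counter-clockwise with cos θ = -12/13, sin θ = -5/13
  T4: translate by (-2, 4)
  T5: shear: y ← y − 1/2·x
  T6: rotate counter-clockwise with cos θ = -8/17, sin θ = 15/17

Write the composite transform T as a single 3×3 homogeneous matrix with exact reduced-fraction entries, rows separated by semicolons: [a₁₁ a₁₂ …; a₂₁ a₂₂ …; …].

T1 = [1 0 0; -1/2 1 0; 0 0 1]
T2·T1 = [3 0 0; -1/2 1 0; 0 0 1]
T3·…·T1 = [-77/26 5/13 0; -9/13 -12/13 0; 0 0 1]
T4·…·T1 = [-77/26 5/13 -2; -9/13 -12/13 4; 0 0 1]
T5·…·T1 = [-77/26 5/13 -2; 41/52 -29/26 5; 0 0 1]
T6·…·T1 = [617/884 355/442 -59/17; -1319/442 191/221 -70/17; 0 0 1]

T = [617/884 355/442 -59/17; -1319/442 191/221 -70/17; 0 0 1]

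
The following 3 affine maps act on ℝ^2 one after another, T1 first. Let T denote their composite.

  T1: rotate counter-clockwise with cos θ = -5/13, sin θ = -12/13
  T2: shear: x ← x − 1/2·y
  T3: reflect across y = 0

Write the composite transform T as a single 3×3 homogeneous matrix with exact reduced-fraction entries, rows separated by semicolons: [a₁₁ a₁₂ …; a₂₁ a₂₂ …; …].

T1 = [-5/13 12/13 0; -12/13 -5/13 0; 0 0 1]
T2·T1 = [1/13 29/26 0; -12/13 -5/13 0; 0 0 1]
T3·…·T1 = [1/13 29/26 0; 12/13 5/13 0; 0 0 1]

T = [1/13 29/26 0; 12/13 5/13 0; 0 0 1]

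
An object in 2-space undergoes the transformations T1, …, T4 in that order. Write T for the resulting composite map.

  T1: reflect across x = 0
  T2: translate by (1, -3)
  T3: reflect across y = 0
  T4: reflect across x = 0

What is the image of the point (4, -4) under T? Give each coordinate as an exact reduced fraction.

T(p) = (3, 7)

T1 reflect across x = 0: (4, -4) → (-4, -4)
T2 translate by (1, -3): (-4, -4) → (-3, -7)
T3 reflect across y = 0: (-3, -7) → (-3, 7)
T4 reflect across x = 0: (-3, 7) → (3, 7)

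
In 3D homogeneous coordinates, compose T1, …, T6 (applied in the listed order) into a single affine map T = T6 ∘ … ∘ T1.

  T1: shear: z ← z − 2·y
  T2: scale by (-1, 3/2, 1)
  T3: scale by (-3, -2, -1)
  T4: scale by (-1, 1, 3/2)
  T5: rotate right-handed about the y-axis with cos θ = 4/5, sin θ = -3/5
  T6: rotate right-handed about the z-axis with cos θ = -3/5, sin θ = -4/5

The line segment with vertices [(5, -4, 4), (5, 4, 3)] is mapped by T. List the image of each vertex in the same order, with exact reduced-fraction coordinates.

T1 shear: z ← z − 2·y: (5, -4, 4) → (5, -4, 12); (5, 4, 3) → (5, 4, -5)
T2 scale by (-1, 3/2, 1): (5, -4, 12) → (-5, -6, 12); (5, 4, -5) → (-5, 6, -5)
T3 scale by (-3, -2, -1): (-5, -6, 12) → (15, 12, -12); (-5, 6, -5) → (15, -12, 5)
T4 scale by (-1, 1, 3/2): (15, 12, -12) → (-15, 12, -18); (15, -12, 5) → (-15, -12, 15/2)
T5 rotate right-handed about the y-axis with cos θ = 4/5, sin θ = -3/5: (-15, 12, -18) → (-6/5, 12, -117/5); (-15, -12, 15/2) → (-33/2, -12, -3)
T6 rotate right-handed about the z-axis with cos θ = -3/5, sin θ = -4/5: (-6/5, 12, -117/5) → (258/25, -156/25, -117/5); (-33/2, -12, -3) → (3/10, 102/5, -3)

image vertices: (258/25, -156/25, -117/5), (3/10, 102/5, -3)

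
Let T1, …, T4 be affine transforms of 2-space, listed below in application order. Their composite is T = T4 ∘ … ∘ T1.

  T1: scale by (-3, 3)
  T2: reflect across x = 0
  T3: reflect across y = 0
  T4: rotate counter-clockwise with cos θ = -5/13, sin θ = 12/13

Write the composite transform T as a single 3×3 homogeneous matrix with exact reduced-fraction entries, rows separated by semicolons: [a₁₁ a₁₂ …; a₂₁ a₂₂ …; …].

T = [-15/13 36/13 0; 36/13 15/13 0; 0 0 1]

T1 = [-3 0 0; 0 3 0; 0 0 1]
T2·T1 = [3 0 0; 0 3 0; 0 0 1]
T3·…·T1 = [3 0 0; 0 -3 0; 0 0 1]
T4·…·T1 = [-15/13 36/13 0; 36/13 15/13 0; 0 0 1]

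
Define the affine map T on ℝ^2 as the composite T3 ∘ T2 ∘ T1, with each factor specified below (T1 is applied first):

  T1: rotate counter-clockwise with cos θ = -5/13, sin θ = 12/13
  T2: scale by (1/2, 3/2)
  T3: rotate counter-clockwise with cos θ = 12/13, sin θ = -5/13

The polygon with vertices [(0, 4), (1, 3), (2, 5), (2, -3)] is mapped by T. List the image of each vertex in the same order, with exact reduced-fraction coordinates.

T1 rotate counter-clockwise with cos θ = -5/13, sin θ = 12/13: (0, 4) → (-48/13, -20/13); (1, 3) → (-41/13, -3/13); (2, 5) → (-70/13, -1/13); (2, -3) → (2, 3)
T2 scale by (1/2, 3/2): (-48/13, -20/13) → (-24/13, -30/13); (-41/13, -3/13) → (-41/26, -9/26); (-70/13, -1/13) → (-35/13, -3/26); (2, 3) → (1, 9/2)
T3 rotate counter-clockwise with cos θ = 12/13, sin θ = -5/13: (-24/13, -30/13) → (-438/169, -240/169); (-41/26, -9/26) → (-537/338, 97/338); (-35/13, -3/26) → (-855/338, 157/169); (1, 9/2) → (69/26, 49/13)

image vertices: (-438/169, -240/169), (-537/338, 97/338), (-855/338, 157/169), (69/26, 49/13)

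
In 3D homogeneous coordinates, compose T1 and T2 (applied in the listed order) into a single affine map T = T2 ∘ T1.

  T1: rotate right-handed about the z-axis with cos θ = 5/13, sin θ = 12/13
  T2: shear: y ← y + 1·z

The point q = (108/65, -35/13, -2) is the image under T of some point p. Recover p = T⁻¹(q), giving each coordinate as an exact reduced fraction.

p = (0, -9/5, -2)

T1 = [5/13 -12/13 0 0; 12/13 5/13 0 0; 0 0 1 0; 0 0 0 1]
T2·T1 = [5/13 -12/13 0 0; 12/13 5/13 1 0; 0 0 1 0; 0 0 0 1]
det M = 1; M⁻¹ = [5/13 12/13 -12/13 0; -12/13 5/13 -5/13 0; 0 0 1 0; 0 0 0 1]
M⁻¹ · (108/65, -35/13, -2)ᵀ = (0, -9/5, -2)ᵀ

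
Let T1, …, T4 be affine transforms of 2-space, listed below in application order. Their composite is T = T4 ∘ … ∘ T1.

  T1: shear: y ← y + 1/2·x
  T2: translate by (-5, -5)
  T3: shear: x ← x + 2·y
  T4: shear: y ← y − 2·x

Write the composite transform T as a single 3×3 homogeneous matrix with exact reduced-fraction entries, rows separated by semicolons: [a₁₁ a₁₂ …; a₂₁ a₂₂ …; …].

T = [2 2 -15; -7/2 -3 25; 0 0 1]

T1 = [1 0 0; 1/2 1 0; 0 0 1]
T2·T1 = [1 0 -5; 1/2 1 -5; 0 0 1]
T3·…·T1 = [2 2 -15; 1/2 1 -5; 0 0 1]
T4·…·T1 = [2 2 -15; -7/2 -3 25; 0 0 1]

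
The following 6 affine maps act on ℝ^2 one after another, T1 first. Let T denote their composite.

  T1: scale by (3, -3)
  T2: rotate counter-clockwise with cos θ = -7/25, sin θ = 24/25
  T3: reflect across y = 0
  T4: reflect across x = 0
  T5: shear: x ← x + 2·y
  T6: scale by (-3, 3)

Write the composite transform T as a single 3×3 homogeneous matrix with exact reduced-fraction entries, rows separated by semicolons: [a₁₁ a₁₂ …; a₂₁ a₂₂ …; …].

T1 = [3 0 0; 0 -3 0; 0 0 1]
T2·T1 = [-21/25 72/25 0; 72/25 21/25 0; 0 0 1]
T3·…·T1 = [-21/25 72/25 0; -72/25 -21/25 0; 0 0 1]
T4·…·T1 = [21/25 -72/25 0; -72/25 -21/25 0; 0 0 1]
T5·…·T1 = [-123/25 -114/25 0; -72/25 -21/25 0; 0 0 1]
T6·…·T1 = [369/25 342/25 0; -216/25 -63/25 0; 0 0 1]

T = [369/25 342/25 0; -216/25 -63/25 0; 0 0 1]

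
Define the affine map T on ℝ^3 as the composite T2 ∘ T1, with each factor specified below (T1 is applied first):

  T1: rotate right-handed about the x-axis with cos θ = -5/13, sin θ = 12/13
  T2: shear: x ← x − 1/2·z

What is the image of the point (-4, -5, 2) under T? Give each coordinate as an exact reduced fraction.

T(p) = (-17/13, 1/13, -70/13)

T1 rotate right-handed about the x-axis with cos θ = -5/13, sin θ = 12/13: (-4, -5, 2) → (-4, 1/13, -70/13)
T2 shear: x ← x − 1/2·z: (-4, 1/13, -70/13) → (-17/13, 1/13, -70/13)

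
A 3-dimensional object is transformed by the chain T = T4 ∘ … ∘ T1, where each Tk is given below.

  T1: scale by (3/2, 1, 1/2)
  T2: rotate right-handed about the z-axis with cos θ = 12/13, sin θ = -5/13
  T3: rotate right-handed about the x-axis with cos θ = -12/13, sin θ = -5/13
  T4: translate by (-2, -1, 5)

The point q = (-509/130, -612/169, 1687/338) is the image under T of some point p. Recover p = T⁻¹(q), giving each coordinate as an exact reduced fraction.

p = (-9/5, 3/2, -2)

T1 = [3/2 0 0 0; 0 1 0 0; 0 0 1/2 0; 0 0 0 1]
T2·T1 = [18/13 5/13 0 0; -15/26 12/13 0 0; 0 0 1/2 0; 0 0 0 1]
T3·…·T1 = [18/13 5/13 0 0; 90/169 -144/169 5/26 0; 75/338 -60/169 -6/13 0; 0 0 0 1]
T4·…·T1 = [18/13 5/13 0 -2; 90/169 -144/169 5/26 -1; 75/338 -60/169 -6/13 5; 0 0 0 1]
det M = 3/4; M⁻¹ = [8/13 40/169 50/507 38/39; 5/13 -144/169 -60/169 22/13; 0 10/13 -24/13 10; 0 0 0 1]
M⁻¹ · (-509/130, -612/169, 1687/338)ᵀ = (-9/5, 3/2, -2)ᵀ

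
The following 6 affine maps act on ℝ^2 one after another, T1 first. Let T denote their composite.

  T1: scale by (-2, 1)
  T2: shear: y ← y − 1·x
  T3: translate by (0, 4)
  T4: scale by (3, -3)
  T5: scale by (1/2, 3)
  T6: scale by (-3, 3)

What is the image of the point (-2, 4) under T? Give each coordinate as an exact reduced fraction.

T(p) = (-18, -108)

T1 scale by (-2, 1): (-2, 4) → (4, 4)
T2 shear: y ← y − 1·x: (4, 4) → (4, 0)
T3 translate by (0, 4): (4, 0) → (4, 4)
T4 scale by (3, -3): (4, 4) → (12, -12)
T5 scale by (1/2, 3): (12, -12) → (6, -36)
T6 scale by (-3, 3): (6, -36) → (-18, -108)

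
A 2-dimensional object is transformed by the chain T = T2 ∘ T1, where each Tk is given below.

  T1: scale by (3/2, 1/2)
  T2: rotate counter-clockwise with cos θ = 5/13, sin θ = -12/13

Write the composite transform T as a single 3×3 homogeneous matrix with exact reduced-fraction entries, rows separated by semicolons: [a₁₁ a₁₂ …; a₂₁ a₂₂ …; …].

T1 = [3/2 0 0; 0 1/2 0; 0 0 1]
T2·T1 = [15/26 6/13 0; -18/13 5/26 0; 0 0 1]

T = [15/26 6/13 0; -18/13 5/26 0; 0 0 1]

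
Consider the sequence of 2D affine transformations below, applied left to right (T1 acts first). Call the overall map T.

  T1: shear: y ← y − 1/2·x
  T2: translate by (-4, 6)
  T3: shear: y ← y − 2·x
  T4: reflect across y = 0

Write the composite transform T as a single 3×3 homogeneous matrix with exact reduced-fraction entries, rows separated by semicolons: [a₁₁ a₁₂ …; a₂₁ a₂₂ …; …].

T = [1 0 -4; 5/2 -1 -14; 0 0 1]

T1 = [1 0 0; -1/2 1 0; 0 0 1]
T2·T1 = [1 0 -4; -1/2 1 6; 0 0 1]
T3·…·T1 = [1 0 -4; -5/2 1 14; 0 0 1]
T4·…·T1 = [1 0 -4; 5/2 -1 -14; 0 0 1]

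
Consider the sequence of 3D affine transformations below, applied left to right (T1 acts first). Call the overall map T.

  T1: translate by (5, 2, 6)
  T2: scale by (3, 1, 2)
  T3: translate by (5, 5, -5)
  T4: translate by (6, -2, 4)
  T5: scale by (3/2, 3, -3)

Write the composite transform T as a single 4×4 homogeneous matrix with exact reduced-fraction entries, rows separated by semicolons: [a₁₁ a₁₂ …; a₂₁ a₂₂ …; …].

T1 = [1 0 0 5; 0 1 0 2; 0 0 1 6; 0 0 0 1]
T2·T1 = [3 0 0 15; 0 1 0 2; 0 0 2 12; 0 0 0 1]
T3·…·T1 = [3 0 0 20; 0 1 0 7; 0 0 2 7; 0 0 0 1]
T4·…·T1 = [3 0 0 26; 0 1 0 5; 0 0 2 11; 0 0 0 1]
T5·…·T1 = [9/2 0 0 39; 0 3 0 15; 0 0 -6 -33; 0 0 0 1]

T = [9/2 0 0 39; 0 3 0 15; 0 0 -6 -33; 0 0 0 1]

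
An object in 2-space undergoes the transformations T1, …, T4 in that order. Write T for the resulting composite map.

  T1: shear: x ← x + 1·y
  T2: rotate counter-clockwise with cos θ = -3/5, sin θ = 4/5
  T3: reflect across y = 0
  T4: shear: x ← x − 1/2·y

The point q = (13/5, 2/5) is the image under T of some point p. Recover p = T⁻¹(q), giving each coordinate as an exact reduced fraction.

p = (0, -2)

T1 = [1 1 0; 0 1 0; 0 0 1]
T2·T1 = [-3/5 -7/5 0; 4/5 1/5 0; 0 0 1]
T3·…·T1 = [-3/5 -7/5 0; -4/5 -1/5 0; 0 0 1]
T4·…·T1 = [-1/5 -13/10 0; -4/5 -1/5 0; 0 0 1]
det M = -1; M⁻¹ = [1/5 -13/10 0; -4/5 1/5 0; 0 0 1]
M⁻¹ · (13/5, 2/5)ᵀ = (0, -2)ᵀ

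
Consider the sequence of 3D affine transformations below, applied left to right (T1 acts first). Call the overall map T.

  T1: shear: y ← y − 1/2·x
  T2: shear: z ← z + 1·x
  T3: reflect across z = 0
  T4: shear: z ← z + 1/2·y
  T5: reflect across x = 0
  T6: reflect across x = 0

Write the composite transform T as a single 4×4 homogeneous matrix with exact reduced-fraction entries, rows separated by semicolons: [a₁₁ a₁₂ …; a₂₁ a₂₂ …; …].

T1 = [1 0 0 0; -1/2 1 0 0; 0 0 1 0; 0 0 0 1]
T2·T1 = [1 0 0 0; -1/2 1 0 0; 1 0 1 0; 0 0 0 1]
T3·…·T1 = [1 0 0 0; -1/2 1 0 0; -1 0 -1 0; 0 0 0 1]
T4·…·T1 = [1 0 0 0; -1/2 1 0 0; -5/4 1/2 -1 0; 0 0 0 1]
T5·…·T1 = [-1 0 0 0; -1/2 1 0 0; -5/4 1/2 -1 0; 0 0 0 1]
T6·…·T1 = [1 0 0 0; -1/2 1 0 0; -5/4 1/2 -1 0; 0 0 0 1]

T = [1 0 0 0; -1/2 1 0 0; -5/4 1/2 -1 0; 0 0 0 1]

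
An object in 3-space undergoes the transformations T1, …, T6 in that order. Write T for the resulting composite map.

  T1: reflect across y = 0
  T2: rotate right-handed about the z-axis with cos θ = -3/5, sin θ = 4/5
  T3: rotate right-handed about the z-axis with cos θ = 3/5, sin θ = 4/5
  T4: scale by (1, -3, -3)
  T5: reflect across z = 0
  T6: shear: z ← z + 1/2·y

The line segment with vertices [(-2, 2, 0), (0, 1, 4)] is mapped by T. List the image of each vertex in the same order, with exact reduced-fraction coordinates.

image vertices: (2, -6, -3), (0, -3, 21/2)

T1 reflect across y = 0: (-2, 2, 0) → (-2, -2, 0); (0, 1, 4) → (0, -1, 4)
T2 rotate right-handed about the z-axis with cos θ = -3/5, sin θ = 4/5: (-2, -2, 0) → (14/5, -2/5, 0); (0, -1, 4) → (4/5, 3/5, 4)
T3 rotate right-handed about the z-axis with cos θ = 3/5, sin θ = 4/5: (14/5, -2/5, 0) → (2, 2, 0); (4/5, 3/5, 4) → (0, 1, 4)
T4 scale by (1, -3, -3): (2, 2, 0) → (2, -6, 0); (0, 1, 4) → (0, -3, -12)
T5 reflect across z = 0: (2, -6, 0) → (2, -6, 0); (0, -3, -12) → (0, -3, 12)
T6 shear: z ← z + 1/2·y: (2, -6, 0) → (2, -6, -3); (0, -3, 12) → (0, -3, 21/2)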